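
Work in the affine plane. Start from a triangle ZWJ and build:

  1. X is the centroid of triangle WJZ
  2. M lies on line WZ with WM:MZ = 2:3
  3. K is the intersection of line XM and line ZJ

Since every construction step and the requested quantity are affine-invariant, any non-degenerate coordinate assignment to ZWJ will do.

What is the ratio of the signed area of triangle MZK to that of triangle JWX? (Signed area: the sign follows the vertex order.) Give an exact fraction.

[MZK]:[JWX] = 27/20

Assign Z = (0, 0), W = (1, 0), J = (0, 1) — the answer is frame-independent, so this choice is without loss of generality.
1. X is the centroid of triangle WJZ ⇒ X = (1/3, 1/3)
2. M lies on line WZ with WM:MZ = 2:3 ⇒ M = (3/5, 0)
3. K is the intersection of line XM and line ZJ ⇒ K = (0, 3/4)
2·[MZK] = -9/20, 2·[JWX] = -1/3
[MZK]:[JWX] = -9/20:-1/3 = 27/20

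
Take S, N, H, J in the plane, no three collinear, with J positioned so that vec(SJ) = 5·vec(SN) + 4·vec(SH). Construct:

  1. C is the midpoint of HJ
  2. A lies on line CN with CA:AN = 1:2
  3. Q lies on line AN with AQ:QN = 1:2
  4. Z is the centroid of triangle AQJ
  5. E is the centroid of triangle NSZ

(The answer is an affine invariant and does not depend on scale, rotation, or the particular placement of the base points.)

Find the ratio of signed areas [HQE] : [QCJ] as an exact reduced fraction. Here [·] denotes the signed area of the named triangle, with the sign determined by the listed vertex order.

[HQE]:[QCJ] = 1/4

Assign S = (0, 0), N = (1, 0), H = (0, 1), J = (5, 4) — the answer is frame-independent, so this choice is without loss of generality.
1. C is the midpoint of HJ ⇒ C = (5/2, 5/2)
2. A lies on line CN with CA:AN = 1:2 ⇒ A = (2, 5/3)
3. Q lies on line AN with AQ:QN = 1:2 ⇒ Q = (5/3, 10/9)
4. Z is the centroid of triangle AQJ ⇒ Z = (26/9, 61/27)
5. E is the centroid of triangle NSZ ⇒ E = (35/27, 61/81)
2·[HQE] = -5/9, 2·[QCJ] = -20/9
[HQE]:[QCJ] = -5/9:-20/9 = 1/4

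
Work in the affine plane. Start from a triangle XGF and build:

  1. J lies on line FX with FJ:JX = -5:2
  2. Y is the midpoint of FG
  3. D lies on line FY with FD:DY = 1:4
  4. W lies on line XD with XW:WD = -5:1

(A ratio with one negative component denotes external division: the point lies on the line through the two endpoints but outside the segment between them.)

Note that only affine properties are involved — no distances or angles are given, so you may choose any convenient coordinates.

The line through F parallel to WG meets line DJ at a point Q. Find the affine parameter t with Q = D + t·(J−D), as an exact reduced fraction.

t = 3/178

Choose coordinates X = (0, 0), G = (1, 0), F = (0, 1).
1. J lies on line FX with FJ:JX = -5:2 ⇒ J = (0, -2/3)
2. Y is the midpoint of FG ⇒ Y = (1/2, 1/2)
3. D lies on line FY with FD:DY = 1:4 ⇒ D = (1/10, 9/10)
4. W lies on line XD with XW:WD = -5:1 ⇒ W = (1/8, 9/8)
through F parallel to WG: direction (7/8, -9/8); meets DJ at Q = (35/356, 311/356)
Q = D + t·(J−D) with t = 3/178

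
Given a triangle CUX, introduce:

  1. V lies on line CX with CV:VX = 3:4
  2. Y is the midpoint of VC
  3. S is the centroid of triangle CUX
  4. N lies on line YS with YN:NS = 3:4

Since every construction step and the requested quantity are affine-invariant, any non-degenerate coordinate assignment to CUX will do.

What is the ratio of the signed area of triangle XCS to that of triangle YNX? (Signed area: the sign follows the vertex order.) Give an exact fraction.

Choose coordinates C = (0, 0), U = (1, 0), X = (0, 1).
1. V lies on line CX with CV:VX = 3:4 ⇒ V = (0, 3/7)
2. Y is the midpoint of VC ⇒ Y = (0, 3/14)
3. S is the centroid of triangle CUX ⇒ S = (1/3, 1/3)
4. N lies on line YS with YN:NS = 3:4 ⇒ N = (1/7, 13/49)
2·[XCS] = 1/3, 2·[YNX] = 11/98
[XCS]:[YNX] = 1/3:11/98 = 98/33

[XCS]:[YNX] = 98/33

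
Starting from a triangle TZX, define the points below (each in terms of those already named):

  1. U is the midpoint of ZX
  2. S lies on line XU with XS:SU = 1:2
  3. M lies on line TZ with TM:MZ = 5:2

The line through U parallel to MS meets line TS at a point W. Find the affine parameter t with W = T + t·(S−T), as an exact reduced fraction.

t = 29/25

Assign T = (0, 0), Z = (1, 0), X = (0, 1) — the answer is frame-independent, so this choice is without loss of generality.
1. U is the midpoint of ZX ⇒ U = (1/2, 1/2)
2. S lies on line XU with XS:SU = 1:2 ⇒ S = (1/6, 5/6)
3. M lies on line TZ with TM:MZ = 5:2 ⇒ M = (5/7, 0)
through U parallel to MS: direction (-23/42, 5/6); meets TS at W = (29/150, 29/30)
W = T + t·(S−T) with t = 29/25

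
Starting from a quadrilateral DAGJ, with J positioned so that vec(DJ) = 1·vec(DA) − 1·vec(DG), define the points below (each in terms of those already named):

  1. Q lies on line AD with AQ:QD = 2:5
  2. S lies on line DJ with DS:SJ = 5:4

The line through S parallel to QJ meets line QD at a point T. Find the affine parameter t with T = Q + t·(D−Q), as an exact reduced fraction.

Work in coordinates with D = (0, 0), A = (1, 0), G = (0, 1), J = (1, -1).
1. Q lies on line AD with AQ:QD = 2:5 ⇒ Q = (5/7, 0)
2. S lies on line DJ with DS:SJ = 5:4 ⇒ S = (5/9, -5/9)
through S parallel to QJ: direction (2/7, -1); meets QD at T = (25/63, 0)
T = Q + t·(D−Q) with t = 4/9

t = 4/9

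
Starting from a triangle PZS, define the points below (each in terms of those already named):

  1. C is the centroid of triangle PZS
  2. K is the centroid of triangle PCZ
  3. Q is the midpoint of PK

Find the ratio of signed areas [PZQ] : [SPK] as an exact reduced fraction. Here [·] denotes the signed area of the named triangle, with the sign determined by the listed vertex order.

Work in coordinates with P = (0, 0), Z = (1, 0), S = (0, 1).
1. C is the centroid of triangle PZS ⇒ C = (1/3, 1/3)
2. K is the centroid of triangle PCZ ⇒ K = (4/9, 1/9)
3. Q is the midpoint of PK ⇒ Q = (2/9, 1/18)
2·[PZQ] = 1/18, 2·[SPK] = 4/9
[PZQ]:[SPK] = 1/18:4/9 = 1/8

[PZQ]:[SPK] = 1/8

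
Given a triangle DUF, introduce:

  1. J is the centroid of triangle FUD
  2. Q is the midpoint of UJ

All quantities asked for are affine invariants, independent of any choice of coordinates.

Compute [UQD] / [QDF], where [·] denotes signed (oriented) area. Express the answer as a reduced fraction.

[UQD]:[QDF] = -1/4

Choose coordinates D = (0, 0), U = (1, 0), F = (0, 1).
1. J is the centroid of triangle FUD ⇒ J = (1/3, 1/3)
2. Q is the midpoint of UJ ⇒ Q = (2/3, 1/6)
2·[UQD] = 1/6, 2·[QDF] = -2/3
[UQD]:[QDF] = 1/6:-2/3 = -1/4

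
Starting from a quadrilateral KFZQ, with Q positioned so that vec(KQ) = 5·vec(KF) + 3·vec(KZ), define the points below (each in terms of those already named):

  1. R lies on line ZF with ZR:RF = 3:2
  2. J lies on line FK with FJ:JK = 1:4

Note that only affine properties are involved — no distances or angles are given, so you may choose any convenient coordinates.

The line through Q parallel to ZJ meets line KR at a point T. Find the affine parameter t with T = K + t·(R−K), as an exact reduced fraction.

Choose coordinates K = (0, 0), F = (1, 0), Z = (0, 1), Q = (5, 3).
1. R lies on line ZF with ZR:RF = 3:2 ⇒ R = (3/5, 2/5)
2. J lies on line FK with FJ:JK = 1:4 ⇒ J = (4/5, 0)
through Q parallel to ZJ: direction (4/5, -1); meets KR at T = (111/23, 74/23)
T = K + t·(R−K) with t = 185/23

t = 185/23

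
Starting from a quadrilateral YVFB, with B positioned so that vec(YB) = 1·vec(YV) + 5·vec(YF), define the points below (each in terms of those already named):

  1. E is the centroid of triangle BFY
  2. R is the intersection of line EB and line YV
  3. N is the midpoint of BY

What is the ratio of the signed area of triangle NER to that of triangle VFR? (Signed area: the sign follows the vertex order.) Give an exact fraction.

Set Y = (0, 0), V = (1, 0), F = (0, 1), B = (1, 5); any affine frame gives the same invariant.
1. E is the centroid of triangle BFY ⇒ E = (1/3, 2)
2. R is the intersection of line EB and line YV ⇒ R = (-1/9, 0)
3. N is the midpoint of BY ⇒ N = (1/2, 5/2)
2·[NER] = 1/9, 2·[VFR] = 10/9
[NER]:[VFR] = 1/9:10/9 = 1/10

[NER]:[VFR] = 1/10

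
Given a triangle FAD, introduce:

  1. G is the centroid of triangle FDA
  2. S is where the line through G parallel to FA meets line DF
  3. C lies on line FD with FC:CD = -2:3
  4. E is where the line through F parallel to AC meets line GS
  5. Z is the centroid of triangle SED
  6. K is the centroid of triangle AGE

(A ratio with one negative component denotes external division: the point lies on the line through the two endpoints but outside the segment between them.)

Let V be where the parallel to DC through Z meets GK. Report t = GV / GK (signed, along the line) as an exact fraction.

Assign F = (0, 0), A = (1, 0), D = (0, 1) — the answer is frame-independent, so this choice is without loss of generality.
1. G is the centroid of triangle FDA ⇒ G = (1/3, 1/3)
2. S is where the line through G parallel to FA meets line DF ⇒ S = (0, 1/3)
3. C lies on line FD with FC:CD = -2:3 ⇒ C = (0, -2)
4. E is where the line through F parallel to AC meets line GS ⇒ E = (1/6, 1/3)
5. Z is the centroid of triangle SED ⇒ Z = (1/18, 5/9)
6. K is the centroid of triangle AGE ⇒ K = (1/2, 2/9)
through Z parallel to DC: direction (0, -3); meets GK at V = (1/18, 14/27)
V = G + t·(K−G) with t = -5/3

t = -5/3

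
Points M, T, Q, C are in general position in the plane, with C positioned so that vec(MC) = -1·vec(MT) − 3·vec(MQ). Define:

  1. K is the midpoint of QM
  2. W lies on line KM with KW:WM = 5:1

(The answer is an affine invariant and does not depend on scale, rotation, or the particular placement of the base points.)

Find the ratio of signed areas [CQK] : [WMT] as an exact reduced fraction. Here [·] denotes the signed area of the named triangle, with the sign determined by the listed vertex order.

[CQK]:[WMT] = -6

Set M = (0, 0), T = (1, 0), Q = (0, 1), C = (-1, -3); any affine frame gives the same invariant.
1. K is the midpoint of QM ⇒ K = (0, 1/2)
2. W lies on line KM with KW:WM = 5:1 ⇒ W = (0, 1/12)
2·[CQK] = -1/2, 2·[WMT] = 1/12
[CQK]:[WMT] = -1/2:1/12 = -6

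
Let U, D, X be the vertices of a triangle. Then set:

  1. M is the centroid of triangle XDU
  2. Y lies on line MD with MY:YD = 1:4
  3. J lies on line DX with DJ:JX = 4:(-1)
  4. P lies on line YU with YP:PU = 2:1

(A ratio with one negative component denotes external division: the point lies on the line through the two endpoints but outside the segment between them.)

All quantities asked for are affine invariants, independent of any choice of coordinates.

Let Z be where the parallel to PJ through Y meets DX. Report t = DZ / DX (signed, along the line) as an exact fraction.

Set U = (0, 0), D = (1, 0), X = (0, 1); any affine frame gives the same invariant.
1. M is the centroid of triangle XDU ⇒ M = (1/3, 1/3)
2. Y lies on line MD with MY:YD = 1:4 ⇒ Y = (7/15, 4/15)
3. J lies on line DX with DJ:JX = 4:(-1) ⇒ J = (-1/3, 4/3)
4. P lies on line YU with YP:PU = 2:1 ⇒ P = (7/45, 4/45)
through Y parallel to PJ: direction (-22/45, 56/45); meets DX at Z = (5/17, 12/17)
Z = D + t·(X−D) with t = 12/17

t = 12/17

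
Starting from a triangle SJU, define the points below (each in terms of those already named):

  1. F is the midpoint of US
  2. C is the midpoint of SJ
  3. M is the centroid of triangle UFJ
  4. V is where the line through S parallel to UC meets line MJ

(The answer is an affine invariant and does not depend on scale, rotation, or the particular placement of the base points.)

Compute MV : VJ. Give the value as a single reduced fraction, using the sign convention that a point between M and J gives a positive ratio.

MV:VJ = -7/12

Work in coordinates with S = (0, 0), J = (1, 0), U = (0, 1).
1. F is the midpoint of US ⇒ F = (0, 1/2)
2. C is the midpoint of SJ ⇒ C = (1/2, 0)
3. M is the centroid of triangle UFJ ⇒ M = (1/3, 1/2)
4. V is where the line through S parallel to UC meets line MJ ⇒ V = (-3/5, 6/5)
V = M + t·(J−M) with t = -7/5, so MV:VJ = t:(1−t) = -7/5:12/5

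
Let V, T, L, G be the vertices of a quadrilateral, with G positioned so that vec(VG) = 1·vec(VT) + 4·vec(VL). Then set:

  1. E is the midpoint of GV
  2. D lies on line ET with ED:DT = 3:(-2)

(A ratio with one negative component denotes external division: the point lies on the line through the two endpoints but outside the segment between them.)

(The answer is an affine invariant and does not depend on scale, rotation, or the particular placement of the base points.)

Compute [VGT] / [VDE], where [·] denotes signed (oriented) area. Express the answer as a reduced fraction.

Work in coordinates with V = (0, 0), T = (1, 0), L = (0, 1), G = (1, 4).
1. E is the midpoint of GV ⇒ E = (1/2, 2)
2. D lies on line ET with ED:DT = 3:(-2) ⇒ D = (2, -4)
2·[VGT] = -4, 2·[VDE] = 6
[VGT]:[VDE] = -4:6 = -2/3

[VGT]:[VDE] = -2/3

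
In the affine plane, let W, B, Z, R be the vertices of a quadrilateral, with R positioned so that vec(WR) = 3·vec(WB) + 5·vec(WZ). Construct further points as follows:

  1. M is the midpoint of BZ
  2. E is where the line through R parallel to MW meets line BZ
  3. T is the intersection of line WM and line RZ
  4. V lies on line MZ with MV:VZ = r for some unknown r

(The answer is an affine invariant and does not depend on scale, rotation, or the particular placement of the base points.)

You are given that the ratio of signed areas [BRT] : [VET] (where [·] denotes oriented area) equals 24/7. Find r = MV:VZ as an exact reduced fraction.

Assign W = (0, 0), B = (1, 0), Z = (0, 1), R = (3, 5) — the answer is frame-independent, so this choice is without loss of generality.
1. M is the midpoint of BZ ⇒ M = (1/2, 1/2)
2. E is where the line through R parallel to MW meets line BZ ⇒ E = (-1/2, 3/2)
3. T is the intersection of line WM and line RZ ⇒ T = (-3, -3)
4. With MV:VZ = r, write λ = r/(r+1) so V = M + λ·(Z−M); V is affine-linear in λ
Every point depending on V is an affine combination of V and λ-independent points, so each such coordinate is linear in λ; the λ² term in each signed area is a multiple of (Z−M)×(Z−M) = 0, so 2·[BRT] and 2·[VET] are each linear in λ. Evaluating at λ=0 and λ=1:
  2·[BRT] = 14,   2·[VET] = -7/2·λ + 7
So [BRT]:[VET] = (14) / (-7/2·λ + 7). Setting this equal to 24/7:
  14 = 24/7·(-7/2·λ + 7)  ⇒  λ = 5/6
Then r = λ/(1−λ) = (5/6)/(1/6) = 5. Check: with r = 5, V = (1/12, 11/12) and [BRT]:[VET] = 24/7 as required.

r = 5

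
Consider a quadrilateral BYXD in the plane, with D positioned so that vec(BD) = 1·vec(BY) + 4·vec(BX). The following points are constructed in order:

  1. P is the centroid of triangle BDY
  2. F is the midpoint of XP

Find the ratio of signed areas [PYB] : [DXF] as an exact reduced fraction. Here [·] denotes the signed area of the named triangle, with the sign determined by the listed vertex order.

[PYB]:[DXF] = -8/5

Choose coordinates B = (0, 0), Y = (1, 0), X = (0, 1), D = (1, 4).
1. P is the centroid of triangle BDY ⇒ P = (2/3, 4/3)
2. F is the midpoint of XP ⇒ F = (1/3, 7/6)
2·[PYB] = -4/3, 2·[DXF] = 5/6
[PYB]:[DXF] = -4/3:5/6 = -8/5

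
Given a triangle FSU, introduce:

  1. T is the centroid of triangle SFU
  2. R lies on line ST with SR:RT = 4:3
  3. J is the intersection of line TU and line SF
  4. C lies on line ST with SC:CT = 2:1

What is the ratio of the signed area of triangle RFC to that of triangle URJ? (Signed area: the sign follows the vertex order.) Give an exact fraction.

[RFC]:[URJ] = 4/27

Choose coordinates F = (0, 0), S = (1, 0), U = (0, 1).
1. T is the centroid of triangle SFU ⇒ T = (1/3, 1/3)
2. R lies on line ST with SR:RT = 4:3 ⇒ R = (13/21, 4/21)
3. J is the intersection of line TU and line SF ⇒ J = (1/2, 0)
4. C lies on line ST with SC:CT = 2:1 ⇒ C = (5/9, 2/9)
2·[RFC] = -2/63, 2·[URJ] = -3/14
[RFC]:[URJ] = -2/63:-3/14 = 4/27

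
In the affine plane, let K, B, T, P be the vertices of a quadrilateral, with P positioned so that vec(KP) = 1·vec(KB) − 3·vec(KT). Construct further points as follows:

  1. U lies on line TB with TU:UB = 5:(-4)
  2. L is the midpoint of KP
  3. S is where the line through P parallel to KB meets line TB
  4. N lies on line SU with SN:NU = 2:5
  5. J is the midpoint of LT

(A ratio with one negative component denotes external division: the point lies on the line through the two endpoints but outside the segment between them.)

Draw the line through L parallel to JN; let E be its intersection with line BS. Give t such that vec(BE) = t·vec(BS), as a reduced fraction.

t = 53/21

Set K = (0, 0), B = (1, 0), T = (0, 1), P = (1, -3); any affine frame gives the same invariant.
1. U lies on line TB with TU:UB = 5:(-4) ⇒ U = (5, -4)
2. L is the midpoint of KP ⇒ L = (1/2, -3/2)
3. S is where the line through P parallel to KB meets line TB ⇒ S = (4, -3)
4. N lies on line SU with SN:NU = 2:5 ⇒ N = (30/7, -23/7)
5. J is the midpoint of LT ⇒ J = (1/4, -1/4)
through L parallel to JN: direction (113/28, -85/28); meets BS at E = (60/7, -53/7)
E = B + t·(S−B) with t = 53/21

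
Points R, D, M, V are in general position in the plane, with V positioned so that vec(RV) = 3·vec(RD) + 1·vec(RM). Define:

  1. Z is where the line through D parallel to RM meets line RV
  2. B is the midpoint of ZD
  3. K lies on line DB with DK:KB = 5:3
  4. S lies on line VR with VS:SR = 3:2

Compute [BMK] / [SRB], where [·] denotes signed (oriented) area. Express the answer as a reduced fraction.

Work in coordinates with R = (0, 0), D = (1, 0), M = (0, 1), V = (3, 1).
1. Z is where the line through D parallel to RM meets line RV ⇒ Z = (1, 1/3)
2. B is the midpoint of ZD ⇒ B = (1, 1/6)
3. K lies on line DB with DK:KB = 5:3 ⇒ K = (1, 5/48)
4. S lies on line VR with VS:SR = 3:2 ⇒ S = (6/5, 2/5)
2·[BMK] = 1/16, 2·[SRB] = 1/5
[BMK]:[SRB] = 1/16:1/5 = 5/16

[BMK]:[SRB] = 5/16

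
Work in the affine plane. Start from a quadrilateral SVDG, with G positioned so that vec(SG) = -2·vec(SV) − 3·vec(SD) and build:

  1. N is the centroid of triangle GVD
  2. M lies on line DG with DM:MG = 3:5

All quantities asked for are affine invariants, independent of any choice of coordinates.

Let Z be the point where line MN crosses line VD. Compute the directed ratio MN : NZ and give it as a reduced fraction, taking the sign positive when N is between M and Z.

Work in coordinates with S = (0, 0), V = (1, 0), D = (0, 1), G = (-2, -3).
1. N is the centroid of triangle GVD ⇒ N = (-1/3, -2/3)
2. M lies on line DG with DM:MG = 3:5 ⇒ M = (-3/4, -1/2)
line MN meets VD at Z = (3, -2)
N = M + t·(Z−M) with t = 1/9, so MN:NZ = 1/9:8/9

MN:NZ = 1/8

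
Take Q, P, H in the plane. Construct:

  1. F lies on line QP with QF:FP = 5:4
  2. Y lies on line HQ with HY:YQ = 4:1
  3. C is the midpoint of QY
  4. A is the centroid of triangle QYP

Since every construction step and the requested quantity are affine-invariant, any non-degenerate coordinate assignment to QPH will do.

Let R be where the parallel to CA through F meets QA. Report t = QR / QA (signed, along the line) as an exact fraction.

Set Q = (0, 0), P = (1, 0), H = (0, 1); any affine frame gives the same invariant.
1. F lies on line QP with QF:FP = 5:4 ⇒ F = (5/9, 0)
2. Y lies on line HQ with HY:YQ = 4:1 ⇒ Y = (0, 1/5)
3. C is the midpoint of QY ⇒ C = (0, 1/10)
4. A is the centroid of triangle QYP ⇒ A = (1/3, 1/15)
through F parallel to CA: direction (1/3, -1/30); meets QA at R = (5/27, 1/27)
R = Q + t·(A−Q) with t = 5/9

t = 5/9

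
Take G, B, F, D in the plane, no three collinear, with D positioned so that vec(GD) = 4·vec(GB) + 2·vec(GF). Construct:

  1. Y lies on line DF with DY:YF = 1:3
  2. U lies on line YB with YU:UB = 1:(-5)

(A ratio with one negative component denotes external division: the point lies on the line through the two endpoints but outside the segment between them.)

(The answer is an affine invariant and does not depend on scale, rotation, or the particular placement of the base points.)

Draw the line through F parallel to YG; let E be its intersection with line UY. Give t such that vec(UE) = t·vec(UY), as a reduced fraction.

Choose coordinates G = (0, 0), B = (1, 0), F = (0, 1), D = (4, 2).
1. Y lies on line DF with DY:YF = 1:3 ⇒ Y = (3, 7/4)
2. U lies on line YB with YU:UB = 1:(-5) ⇒ U = (7/2, 35/16)
through F parallel to YG: direction (-3, -7/4); meets UY at E = (45/7, 19/4)
E = U + t·(Y−U) with t = -41/7

t = -41/7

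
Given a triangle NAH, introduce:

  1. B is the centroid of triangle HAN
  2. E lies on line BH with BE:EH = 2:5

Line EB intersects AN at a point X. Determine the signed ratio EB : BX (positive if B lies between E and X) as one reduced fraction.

EB:BX = 4/7

Work in coordinates with N = (0, 0), A = (1, 0), H = (0, 1).
1. B is the centroid of triangle HAN ⇒ B = (1/3, 1/3)
2. E lies on line BH with BE:EH = 2:5 ⇒ E = (5/21, 11/21)
line EB meets AN at X = (1/2, 0)
B = E + t·(X−E) with t = 4/11, so EB:BX = 4/11:7/11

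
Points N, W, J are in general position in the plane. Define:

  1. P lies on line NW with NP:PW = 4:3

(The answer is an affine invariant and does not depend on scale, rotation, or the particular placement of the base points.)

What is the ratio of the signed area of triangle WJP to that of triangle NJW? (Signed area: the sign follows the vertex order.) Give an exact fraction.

[WJP]:[NJW] = -3/7

Choose coordinates N = (0, 0), W = (1, 0), J = (0, 1).
1. P lies on line NW with NP:PW = 4:3 ⇒ P = (4/7, 0)
2·[WJP] = 3/7, 2·[NJW] = -1
[WJP]:[NJW] = 3/7:-1 = -3/7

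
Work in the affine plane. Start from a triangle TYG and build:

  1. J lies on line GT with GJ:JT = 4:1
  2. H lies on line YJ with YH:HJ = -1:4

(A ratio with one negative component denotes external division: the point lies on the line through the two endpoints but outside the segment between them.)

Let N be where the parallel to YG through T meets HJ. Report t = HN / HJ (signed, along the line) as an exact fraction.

t = 19/16

Assign T = (0, 0), Y = (1, 0), G = (0, 1) — the answer is frame-independent, so this choice is without loss of generality.
1. J lies on line GT with GJ:JT = 4:1 ⇒ J = (0, 1/5)
2. H lies on line YJ with YH:HJ = -1:4 ⇒ H = (4/3, -1/15)
through T parallel to YG: direction (-1, 1); meets HJ at N = (-1/4, 1/4)
N = H + t·(J−H) with t = 19/16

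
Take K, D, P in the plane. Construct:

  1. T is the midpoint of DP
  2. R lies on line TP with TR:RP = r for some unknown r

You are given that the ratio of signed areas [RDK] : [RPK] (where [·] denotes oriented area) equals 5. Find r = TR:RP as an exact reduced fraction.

Choose coordinates K = (0, 0), D = (1, 0), P = (0, 1).
1. T is the midpoint of DP ⇒ T = (1/2, 1/2)
2. With TR:RP = r, write λ = r/(r+1) so R = T + λ·(P−T); R is affine-linear in λ
Every point depending on R is an affine combination of R and λ-independent points, so each such coordinate is linear in λ; the λ² term in each signed area is a multiple of (P−T)×(P−T) = 0, so 2·[RDK] and 2·[RPK] are each linear in λ. Evaluating at λ=0 and λ=1:
  2·[RDK] = -1/2·λ − 1/2,   2·[RPK] = -1/2·λ + 1/2
So [RDK]:[RPK] = (-1/2·λ − 1/2) / (-1/2·λ + 1/2). Setting this equal to 5:
  -1/2·λ − 1/2 = 5·(-1/2·λ + 1/2)  ⇒  λ = 3/2
Then r = λ/(1−λ) = (3/2)/(-1/2) = -3. Check: with r = -3, R = (-1/4, 5/4) and [RDK]:[RPK] = 5 as required.

r = -3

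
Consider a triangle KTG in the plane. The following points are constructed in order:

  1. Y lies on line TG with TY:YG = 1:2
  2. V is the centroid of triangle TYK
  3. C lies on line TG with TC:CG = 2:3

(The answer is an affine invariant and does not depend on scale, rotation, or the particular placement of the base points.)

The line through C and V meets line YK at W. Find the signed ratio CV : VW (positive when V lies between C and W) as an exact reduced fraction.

CV:VW = -8/5

Assign K = (0, 0), T = (1, 0), G = (0, 1) — the answer is frame-independent, so this choice is without loss of generality.
1. Y lies on line TG with TY:YG = 1:2 ⇒ Y = (2/3, 1/3)
2. V is the centroid of triangle TYK ⇒ V = (5/9, 1/9)
3. C lies on line TG with TC:CG = 2:3 ⇒ C = (3/5, 2/5)
line CV meets YK at W = (7/12, 7/24)
V = C + t·(W−C) with t = 8/3, so CV:VW = 8/3:-5/3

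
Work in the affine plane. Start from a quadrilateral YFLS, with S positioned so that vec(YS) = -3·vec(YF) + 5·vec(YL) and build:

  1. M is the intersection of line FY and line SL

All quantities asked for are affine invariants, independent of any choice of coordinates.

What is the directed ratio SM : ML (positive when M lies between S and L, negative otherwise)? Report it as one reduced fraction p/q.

Assign Y = (0, 0), F = (1, 0), L = (0, 1), S = (-3, 5) — the answer is frame-independent, so this choice is without loss of generality.
1. M is the intersection of line FY and line SL ⇒ M = (3/4, 0)
M = S + t·(L−S) with t = 5/4, so SM:ML = t:(1−t) = 5/4:-1/4

SM:ML = -5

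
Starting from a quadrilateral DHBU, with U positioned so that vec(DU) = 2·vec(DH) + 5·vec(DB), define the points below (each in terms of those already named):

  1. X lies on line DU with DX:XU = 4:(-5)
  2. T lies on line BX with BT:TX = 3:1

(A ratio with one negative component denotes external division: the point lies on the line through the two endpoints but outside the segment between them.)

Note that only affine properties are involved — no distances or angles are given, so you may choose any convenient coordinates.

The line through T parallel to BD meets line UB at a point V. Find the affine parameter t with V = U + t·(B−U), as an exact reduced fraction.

t = 4

Work in coordinates with D = (0, 0), H = (1, 0), B = (0, 1), U = (2, 5).
1. X lies on line DU with DX:XU = 4:(-5) ⇒ X = (-8, -20)
2. T lies on line BX with BT:TX = 3:1 ⇒ T = (-6, -59/4)
through T parallel to BD: direction (0, -1); meets UB at V = (-6, -11)
V = U + t·(B−U) with t = 4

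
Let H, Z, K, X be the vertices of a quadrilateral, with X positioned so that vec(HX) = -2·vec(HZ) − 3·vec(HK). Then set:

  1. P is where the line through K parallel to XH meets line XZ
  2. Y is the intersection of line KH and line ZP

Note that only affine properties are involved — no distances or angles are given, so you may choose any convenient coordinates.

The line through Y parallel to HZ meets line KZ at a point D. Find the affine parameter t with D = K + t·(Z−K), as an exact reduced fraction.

t = 2

Assign H = (0, 0), Z = (1, 0), K = (0, 1), X = (-2, -3) — the answer is frame-independent, so this choice is without loss of generality.
1. P is where the line through K parallel to XH meets line XZ ⇒ P = (-4, -5)
2. Y is the intersection of line KH and line ZP ⇒ Y = (0, -1)
through Y parallel to HZ: direction (1, 0); meets KZ at D = (2, -1)
D = K + t·(Z−K) with t = 2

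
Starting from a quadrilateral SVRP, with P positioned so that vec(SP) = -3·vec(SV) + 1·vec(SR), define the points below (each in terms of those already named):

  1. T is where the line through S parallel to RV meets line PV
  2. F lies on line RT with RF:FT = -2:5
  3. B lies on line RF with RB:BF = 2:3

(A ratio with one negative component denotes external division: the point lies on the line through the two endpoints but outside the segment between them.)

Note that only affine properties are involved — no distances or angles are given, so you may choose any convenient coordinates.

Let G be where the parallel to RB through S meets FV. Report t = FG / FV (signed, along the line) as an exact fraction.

Work in coordinates with S = (0, 0), V = (1, 0), R = (0, 1), P = (-3, 1).
1. T is where the line through S parallel to RV meets line PV ⇒ T = (-1/3, 1/3)
2. F lies on line RT with RF:FT = -2:5 ⇒ F = (2/9, 13/9)
3. B lies on line RF with RB:BF = 2:3 ⇒ B = (4/45, 53/45)
through S parallel to RB: direction (4/45, 8/45); meets FV at G = (13/27, 26/27)
G = F + t·(V−F) with t = 1/3

t = 1/3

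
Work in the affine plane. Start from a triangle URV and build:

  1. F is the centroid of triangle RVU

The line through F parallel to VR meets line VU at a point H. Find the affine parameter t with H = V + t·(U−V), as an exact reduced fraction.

Work in coordinates with U = (0, 0), R = (1, 0), V = (0, 1).
1. F is the centroid of triangle RVU ⇒ F = (1/3, 1/3)
through F parallel to VR: direction (1, -1); meets VU at H = (0, 2/3)
H = V + t·(U−V) with t = 1/3

t = 1/3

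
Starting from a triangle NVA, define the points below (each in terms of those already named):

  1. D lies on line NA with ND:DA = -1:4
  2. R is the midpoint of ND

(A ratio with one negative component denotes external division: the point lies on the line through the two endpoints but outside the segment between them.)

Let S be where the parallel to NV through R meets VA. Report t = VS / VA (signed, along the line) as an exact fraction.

t = -1/6

Work in coordinates with N = (0, 0), V = (1, 0), A = (0, 1).
1. D lies on line NA with ND:DA = -1:4 ⇒ D = (0, -1/3)
2. R is the midpoint of ND ⇒ R = (0, -1/6)
through R parallel to NV: direction (1, 0); meets VA at S = (7/6, -1/6)
S = V + t·(A−V) with t = -1/6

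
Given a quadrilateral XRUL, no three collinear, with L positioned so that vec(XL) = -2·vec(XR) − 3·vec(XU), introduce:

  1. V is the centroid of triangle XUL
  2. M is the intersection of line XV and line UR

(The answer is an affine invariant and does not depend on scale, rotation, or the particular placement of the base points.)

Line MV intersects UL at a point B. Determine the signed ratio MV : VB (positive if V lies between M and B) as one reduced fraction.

MV:VB = 7/2

Set X = (0, 0), R = (1, 0), U = (0, 1), L = (-2, -3); any affine frame gives the same invariant.
1. V is the centroid of triangle XUL ⇒ V = (-2/3, -2/3)
2. M is the intersection of line XV and line UR ⇒ M = (1/2, 1/2)
line MV meets UL at B = (-1, -1)
V = M + t·(B−M) with t = 7/9, so MV:VB = 7/9:2/9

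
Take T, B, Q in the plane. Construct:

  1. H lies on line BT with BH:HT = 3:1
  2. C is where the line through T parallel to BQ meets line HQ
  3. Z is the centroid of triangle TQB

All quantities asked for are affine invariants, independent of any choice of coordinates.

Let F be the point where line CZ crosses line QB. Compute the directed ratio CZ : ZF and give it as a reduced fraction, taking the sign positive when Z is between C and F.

Choose coordinates T = (0, 0), B = (1, 0), Q = (0, 1).
1. H lies on line BT with BH:HT = 3:1 ⇒ H = (1/4, 0)
2. C is where the line through T parallel to BQ meets line HQ ⇒ C = (1/3, -1/3)
3. Z is the centroid of triangle TQB ⇒ Z = (1/3, 1/3)
line CZ meets QB at F = (1/3, 2/3)
Z = C + t·(F−C) with t = 2/3, so CZ:ZF = 2/3:1/3

CZ:ZF = 2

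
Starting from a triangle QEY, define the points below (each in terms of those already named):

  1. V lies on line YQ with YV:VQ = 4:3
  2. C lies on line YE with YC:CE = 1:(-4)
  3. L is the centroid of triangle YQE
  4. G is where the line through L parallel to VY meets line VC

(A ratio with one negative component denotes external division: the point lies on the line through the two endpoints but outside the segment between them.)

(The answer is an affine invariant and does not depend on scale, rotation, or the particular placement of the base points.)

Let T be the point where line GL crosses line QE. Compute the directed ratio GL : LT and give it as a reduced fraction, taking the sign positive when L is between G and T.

Assign Q = (0, 0), E = (1, 0), Y = (0, 1) — the answer is frame-independent, so this choice is without loss of generality.
1. V lies on line YQ with YV:VQ = 4:3 ⇒ V = (0, 3/7)
2. C lies on line YE with YC:CE = 1:(-4) ⇒ C = (-1/3, 4/3)
3. L is the centroid of triangle YQE ⇒ L = (1/3, 1/3)
4. G is where the line through L parallel to VY meets line VC ⇒ G = (1/3, -10/21)
line GL meets QE at T = (1/3, 0)
L = G + t·(T−G) with t = 17/10, so GL:LT = 17/10:-7/10

GL:LT = -17/7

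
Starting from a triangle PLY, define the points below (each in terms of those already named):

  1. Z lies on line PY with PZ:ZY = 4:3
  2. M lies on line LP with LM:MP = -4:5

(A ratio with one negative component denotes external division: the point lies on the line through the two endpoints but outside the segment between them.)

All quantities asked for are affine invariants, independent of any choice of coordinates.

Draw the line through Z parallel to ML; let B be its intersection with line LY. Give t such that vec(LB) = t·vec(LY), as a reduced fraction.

Choose coordinates P = (0, 0), L = (1, 0), Y = (0, 1).
1. Z lies on line PY with PZ:ZY = 4:3 ⇒ Z = (0, 4/7)
2. M lies on line LP with LM:MP = -4:5 ⇒ M = (5, 0)
through Z parallel to ML: direction (-4, 0); meets LY at B = (3/7, 4/7)
B = L + t·(Y−L) with t = 4/7

t = 4/7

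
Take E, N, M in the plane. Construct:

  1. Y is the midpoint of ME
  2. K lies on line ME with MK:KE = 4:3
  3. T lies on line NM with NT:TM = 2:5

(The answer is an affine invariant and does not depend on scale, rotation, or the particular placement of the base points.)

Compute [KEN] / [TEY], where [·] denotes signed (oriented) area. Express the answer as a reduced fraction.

[KEN]:[TEY] = -6/5

Set E = (0, 0), N = (1, 0), M = (0, 1); any affine frame gives the same invariant.
1. Y is the midpoint of ME ⇒ Y = (0, 1/2)
2. K lies on line ME with MK:KE = 4:3 ⇒ K = (0, 3/7)
3. T lies on line NM with NT:TM = 2:5 ⇒ T = (5/7, 2/7)
2·[KEN] = 3/7, 2·[TEY] = -5/14
[KEN]:[TEY] = 3/7:-5/14 = -6/5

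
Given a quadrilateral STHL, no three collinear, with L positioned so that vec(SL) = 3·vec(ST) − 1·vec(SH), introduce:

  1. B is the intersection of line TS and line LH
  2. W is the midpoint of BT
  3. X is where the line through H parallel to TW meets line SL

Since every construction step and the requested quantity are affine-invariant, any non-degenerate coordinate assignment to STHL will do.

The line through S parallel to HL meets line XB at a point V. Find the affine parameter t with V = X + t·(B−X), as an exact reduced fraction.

Assign S = (0, 0), T = (1, 0), H = (0, 1), L = (3, -1) — the answer is frame-independent, so this choice is without loss of generality.
1. B is the intersection of line TS and line LH ⇒ B = (3/2, 0)
2. W is the midpoint of BT ⇒ W = (5/4, 0)
3. X is where the line through H parallel to TW meets line SL ⇒ X = (-3, 1)
through S parallel to HL: direction (3, -2); meets XB at V = (-3/4, 1/2)
V = X + t·(B−X) with t = 1/2

t = 1/2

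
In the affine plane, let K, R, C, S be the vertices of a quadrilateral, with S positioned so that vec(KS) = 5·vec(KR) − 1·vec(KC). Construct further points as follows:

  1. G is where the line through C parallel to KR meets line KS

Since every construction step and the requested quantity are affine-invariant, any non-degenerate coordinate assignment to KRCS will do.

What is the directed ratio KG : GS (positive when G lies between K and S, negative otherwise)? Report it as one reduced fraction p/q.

Set K = (0, 0), R = (1, 0), C = (0, 1), S = (5, -1); any affine frame gives the same invariant.
1. G is where the line through C parallel to KR meets line KS ⇒ G = (-5, 1)
G = K + t·(S−K) with t = -1, so KG:GS = t:(1−t) = -1:2

KG:GS = -1/2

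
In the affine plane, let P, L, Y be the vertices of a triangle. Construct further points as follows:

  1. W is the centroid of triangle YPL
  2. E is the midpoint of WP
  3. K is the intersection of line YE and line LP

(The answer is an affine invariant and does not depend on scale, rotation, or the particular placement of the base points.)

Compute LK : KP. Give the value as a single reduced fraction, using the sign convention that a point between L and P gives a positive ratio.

Choose coordinates P = (0, 0), L = (1, 0), Y = (0, 1).
1. W is the centroid of triangle YPL ⇒ W = (1/3, 1/3)
2. E is the midpoint of WP ⇒ E = (1/6, 1/6)
3. K is the intersection of line YE and line LP ⇒ K = (1/5, 0)
K = L + t·(P−L) with t = 4/5, so LK:KP = t:(1−t) = 4/5:1/5

LK:KP = 4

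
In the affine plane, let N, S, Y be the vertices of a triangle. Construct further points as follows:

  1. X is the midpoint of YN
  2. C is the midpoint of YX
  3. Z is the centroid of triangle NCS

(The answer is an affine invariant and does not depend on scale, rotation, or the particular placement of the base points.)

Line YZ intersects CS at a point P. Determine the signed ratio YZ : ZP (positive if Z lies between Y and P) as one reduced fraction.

Work in coordinates with N = (0, 0), S = (1, 0), Y = (0, 1).
1. X is the midpoint of YN ⇒ X = (0, 1/2)
2. C is the midpoint of YX ⇒ C = (0, 3/4)
3. Z is the centroid of triangle NCS ⇒ Z = (1/3, 1/4)
line YZ meets CS at P = (1/6, 5/8)
Z = Y + t·(P−Y) with t = 2, so YZ:ZP = 2:-1

YZ:ZP = -2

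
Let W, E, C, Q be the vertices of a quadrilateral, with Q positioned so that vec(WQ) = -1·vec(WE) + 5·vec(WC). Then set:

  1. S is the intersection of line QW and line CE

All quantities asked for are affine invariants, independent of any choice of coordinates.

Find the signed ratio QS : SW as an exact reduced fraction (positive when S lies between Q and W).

QS:SW = 3

Assign W = (0, 0), E = (1, 0), C = (0, 1), Q = (-1, 5) — the answer is frame-independent, so this choice is without loss of generality.
1. S is the intersection of line QW and line CE ⇒ S = (-1/4, 5/4)
S = Q + t·(W−Q) with t = 3/4, so QS:SW = t:(1−t) = 3/4:1/4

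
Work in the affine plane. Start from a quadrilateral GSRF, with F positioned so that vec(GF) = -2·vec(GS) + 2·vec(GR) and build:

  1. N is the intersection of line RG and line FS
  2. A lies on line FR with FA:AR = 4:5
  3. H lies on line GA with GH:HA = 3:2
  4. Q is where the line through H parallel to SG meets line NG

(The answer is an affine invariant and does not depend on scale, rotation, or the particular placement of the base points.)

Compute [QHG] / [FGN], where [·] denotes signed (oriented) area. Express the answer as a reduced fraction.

Work in coordinates with G = (0, 0), S = (1, 0), R = (0, 1), F = (-2, 2).
1. N is the intersection of line RG and line FS ⇒ N = (0, 2/3)
2. A lies on line FR with FA:AR = 4:5 ⇒ A = (-10/9, 14/9)
3. H lies on line GA with GH:HA = 3:2 ⇒ H = (-2/3, 14/15)
4. Q is where the line through H parallel to SG meets line NG ⇒ Q = (0, 14/15)
2·[QHG] = 28/45, 2·[FGN] = 4/3
[QHG]:[FGN] = 28/45:4/3 = 7/15

[QHG]:[FGN] = 7/15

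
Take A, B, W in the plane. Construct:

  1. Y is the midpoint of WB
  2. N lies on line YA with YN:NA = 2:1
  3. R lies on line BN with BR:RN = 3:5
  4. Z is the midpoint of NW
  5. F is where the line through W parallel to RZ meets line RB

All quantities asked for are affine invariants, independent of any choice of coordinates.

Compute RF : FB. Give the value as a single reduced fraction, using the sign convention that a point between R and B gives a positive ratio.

Work in coordinates with A = (0, 0), B = (1, 0), W = (0, 1).
1. Y is the midpoint of WB ⇒ Y = (1/2, 1/2)
2. N lies on line YA with YN:NA = 2:1 ⇒ N = (1/6, 1/6)
3. R lies on line BN with BR:RN = 3:5 ⇒ R = (11/16, 1/16)
4. Z is the midpoint of NW ⇒ Z = (1/12, 7/12)
5. F is where the line through W parallel to RZ meets line RB ⇒ F = (29/24, -1/24)
F = R + t·(B−R) with t = 5/3, so RF:FB = t:(1−t) = 5/3:-2/3

RF:FB = -5/2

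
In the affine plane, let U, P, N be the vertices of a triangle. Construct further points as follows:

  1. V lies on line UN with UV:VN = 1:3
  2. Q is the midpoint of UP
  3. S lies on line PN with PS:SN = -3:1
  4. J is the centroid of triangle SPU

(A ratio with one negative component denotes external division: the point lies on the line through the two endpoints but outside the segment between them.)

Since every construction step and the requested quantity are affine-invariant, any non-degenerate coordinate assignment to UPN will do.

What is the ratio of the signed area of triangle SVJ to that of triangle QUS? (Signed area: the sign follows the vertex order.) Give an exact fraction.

[SVJ]:[QUS] = -4/9

Work in coordinates with U = (0, 0), P = (1, 0), N = (0, 1).
1. V lies on line UN with UV:VN = 1:3 ⇒ V = (0, 1/4)
2. Q is the midpoint of UP ⇒ Q = (1/2, 0)
3. S lies on line PN with PS:SN = -3:1 ⇒ S = (-1/2, 3/2)
4. J is the centroid of triangle SPU ⇒ J = (1/6, 1/2)
2·[SVJ] = 1/3, 2·[QUS] = -3/4
[SVJ]:[QUS] = 1/3:-3/4 = -4/9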